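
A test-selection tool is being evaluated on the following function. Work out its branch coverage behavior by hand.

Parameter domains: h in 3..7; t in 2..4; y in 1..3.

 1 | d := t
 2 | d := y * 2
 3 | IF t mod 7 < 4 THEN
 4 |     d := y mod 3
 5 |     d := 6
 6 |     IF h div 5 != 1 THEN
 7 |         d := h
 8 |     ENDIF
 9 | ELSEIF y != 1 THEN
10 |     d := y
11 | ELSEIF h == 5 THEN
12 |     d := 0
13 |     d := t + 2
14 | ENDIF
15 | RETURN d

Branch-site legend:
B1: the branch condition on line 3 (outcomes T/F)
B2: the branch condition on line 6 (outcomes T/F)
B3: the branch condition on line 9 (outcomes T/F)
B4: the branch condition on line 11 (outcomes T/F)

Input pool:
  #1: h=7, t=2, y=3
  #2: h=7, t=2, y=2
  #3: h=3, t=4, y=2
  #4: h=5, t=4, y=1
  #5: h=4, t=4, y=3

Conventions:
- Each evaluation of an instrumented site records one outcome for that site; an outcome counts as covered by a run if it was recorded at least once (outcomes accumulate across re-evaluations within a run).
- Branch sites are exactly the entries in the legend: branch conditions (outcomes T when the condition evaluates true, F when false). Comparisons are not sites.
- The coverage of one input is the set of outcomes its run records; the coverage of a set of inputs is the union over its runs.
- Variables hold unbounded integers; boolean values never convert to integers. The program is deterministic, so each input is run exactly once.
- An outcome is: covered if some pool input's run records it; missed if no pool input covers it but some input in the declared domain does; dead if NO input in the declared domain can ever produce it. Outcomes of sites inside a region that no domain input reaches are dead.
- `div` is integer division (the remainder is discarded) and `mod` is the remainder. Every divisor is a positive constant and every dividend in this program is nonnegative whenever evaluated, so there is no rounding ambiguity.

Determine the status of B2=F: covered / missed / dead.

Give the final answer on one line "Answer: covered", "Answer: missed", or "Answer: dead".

B2=F is recorded by pool input(s) 1, 2 -> covered

Answer: covered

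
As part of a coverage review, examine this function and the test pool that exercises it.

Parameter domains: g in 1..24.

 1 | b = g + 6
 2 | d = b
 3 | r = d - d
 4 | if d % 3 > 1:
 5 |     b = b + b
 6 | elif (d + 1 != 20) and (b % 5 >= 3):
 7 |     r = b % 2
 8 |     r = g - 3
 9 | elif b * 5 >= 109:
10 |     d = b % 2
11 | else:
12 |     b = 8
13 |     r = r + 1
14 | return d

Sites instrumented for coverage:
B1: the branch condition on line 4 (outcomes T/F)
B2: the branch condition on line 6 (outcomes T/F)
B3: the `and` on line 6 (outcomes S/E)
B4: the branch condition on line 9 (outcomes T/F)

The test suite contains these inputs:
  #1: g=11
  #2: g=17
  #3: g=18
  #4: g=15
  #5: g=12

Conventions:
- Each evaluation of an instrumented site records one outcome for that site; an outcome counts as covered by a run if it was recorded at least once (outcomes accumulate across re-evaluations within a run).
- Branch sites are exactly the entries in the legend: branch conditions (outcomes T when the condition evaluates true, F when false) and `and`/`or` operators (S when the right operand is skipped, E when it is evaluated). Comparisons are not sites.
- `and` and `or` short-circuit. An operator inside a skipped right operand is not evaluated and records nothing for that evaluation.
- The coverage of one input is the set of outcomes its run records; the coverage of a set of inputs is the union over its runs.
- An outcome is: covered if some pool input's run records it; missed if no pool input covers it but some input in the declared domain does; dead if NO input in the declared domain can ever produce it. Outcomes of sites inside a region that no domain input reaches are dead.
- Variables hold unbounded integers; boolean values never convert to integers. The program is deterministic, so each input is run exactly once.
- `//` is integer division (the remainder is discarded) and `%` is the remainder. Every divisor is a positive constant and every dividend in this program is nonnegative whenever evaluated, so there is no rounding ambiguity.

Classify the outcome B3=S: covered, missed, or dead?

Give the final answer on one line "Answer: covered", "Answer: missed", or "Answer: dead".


no pool input records B3=S
but domain input (g=13) does record it -> reachable, so missed
Answer: missed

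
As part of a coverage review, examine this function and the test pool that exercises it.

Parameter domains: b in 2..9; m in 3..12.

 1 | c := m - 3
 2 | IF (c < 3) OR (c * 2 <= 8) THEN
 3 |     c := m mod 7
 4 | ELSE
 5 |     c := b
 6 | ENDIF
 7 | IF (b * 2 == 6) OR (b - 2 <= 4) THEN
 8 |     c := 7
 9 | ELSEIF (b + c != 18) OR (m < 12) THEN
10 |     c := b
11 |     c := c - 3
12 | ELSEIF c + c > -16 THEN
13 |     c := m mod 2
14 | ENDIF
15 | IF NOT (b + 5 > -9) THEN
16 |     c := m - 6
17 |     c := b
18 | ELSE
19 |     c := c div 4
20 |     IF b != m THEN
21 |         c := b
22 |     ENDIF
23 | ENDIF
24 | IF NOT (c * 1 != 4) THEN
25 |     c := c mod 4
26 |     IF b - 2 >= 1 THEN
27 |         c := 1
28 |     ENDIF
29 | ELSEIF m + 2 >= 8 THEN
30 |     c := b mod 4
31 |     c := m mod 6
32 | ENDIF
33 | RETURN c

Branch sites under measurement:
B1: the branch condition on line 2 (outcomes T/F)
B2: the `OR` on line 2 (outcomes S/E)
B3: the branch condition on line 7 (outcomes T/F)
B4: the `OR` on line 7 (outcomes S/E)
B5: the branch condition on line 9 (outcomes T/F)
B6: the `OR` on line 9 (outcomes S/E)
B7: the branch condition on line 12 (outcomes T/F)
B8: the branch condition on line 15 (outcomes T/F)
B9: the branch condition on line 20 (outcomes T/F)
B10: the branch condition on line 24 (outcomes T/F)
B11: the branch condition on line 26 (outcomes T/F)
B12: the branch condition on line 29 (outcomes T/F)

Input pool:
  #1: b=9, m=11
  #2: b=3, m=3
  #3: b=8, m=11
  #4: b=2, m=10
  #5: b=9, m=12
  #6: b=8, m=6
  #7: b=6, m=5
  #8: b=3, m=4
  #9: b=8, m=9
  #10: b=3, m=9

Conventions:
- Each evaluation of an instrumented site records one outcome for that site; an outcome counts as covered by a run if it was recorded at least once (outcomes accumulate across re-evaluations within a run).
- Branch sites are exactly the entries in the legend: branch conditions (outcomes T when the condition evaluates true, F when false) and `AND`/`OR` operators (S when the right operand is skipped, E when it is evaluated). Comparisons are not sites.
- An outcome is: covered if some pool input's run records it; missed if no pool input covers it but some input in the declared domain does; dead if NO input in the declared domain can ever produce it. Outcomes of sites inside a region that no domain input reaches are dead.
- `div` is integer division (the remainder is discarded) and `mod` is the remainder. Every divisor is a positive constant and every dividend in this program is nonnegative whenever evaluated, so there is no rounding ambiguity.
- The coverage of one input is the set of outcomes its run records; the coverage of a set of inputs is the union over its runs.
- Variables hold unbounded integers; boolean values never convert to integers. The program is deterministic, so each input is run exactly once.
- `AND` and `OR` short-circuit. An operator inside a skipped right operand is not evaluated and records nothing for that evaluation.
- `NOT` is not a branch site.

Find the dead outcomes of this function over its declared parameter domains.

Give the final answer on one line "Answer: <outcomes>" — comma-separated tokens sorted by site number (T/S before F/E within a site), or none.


running all 80 domain inputs and tallying outcomes:
  B7=F: no domain input ever produces it -> dead
  B8=T: no domain input ever produces it -> dead
  B11=F: no domain input ever produces it -> dead
  reachable outcomes have witnesses, e.g. B1=T (e.g. b=2, m=3), B1=F (e.g. b=2, m=8), B2=S (e.g. b=2, m=3), B2=E (e.g. b=2, m=6)
Answer: B7=F, B8=T, B11=F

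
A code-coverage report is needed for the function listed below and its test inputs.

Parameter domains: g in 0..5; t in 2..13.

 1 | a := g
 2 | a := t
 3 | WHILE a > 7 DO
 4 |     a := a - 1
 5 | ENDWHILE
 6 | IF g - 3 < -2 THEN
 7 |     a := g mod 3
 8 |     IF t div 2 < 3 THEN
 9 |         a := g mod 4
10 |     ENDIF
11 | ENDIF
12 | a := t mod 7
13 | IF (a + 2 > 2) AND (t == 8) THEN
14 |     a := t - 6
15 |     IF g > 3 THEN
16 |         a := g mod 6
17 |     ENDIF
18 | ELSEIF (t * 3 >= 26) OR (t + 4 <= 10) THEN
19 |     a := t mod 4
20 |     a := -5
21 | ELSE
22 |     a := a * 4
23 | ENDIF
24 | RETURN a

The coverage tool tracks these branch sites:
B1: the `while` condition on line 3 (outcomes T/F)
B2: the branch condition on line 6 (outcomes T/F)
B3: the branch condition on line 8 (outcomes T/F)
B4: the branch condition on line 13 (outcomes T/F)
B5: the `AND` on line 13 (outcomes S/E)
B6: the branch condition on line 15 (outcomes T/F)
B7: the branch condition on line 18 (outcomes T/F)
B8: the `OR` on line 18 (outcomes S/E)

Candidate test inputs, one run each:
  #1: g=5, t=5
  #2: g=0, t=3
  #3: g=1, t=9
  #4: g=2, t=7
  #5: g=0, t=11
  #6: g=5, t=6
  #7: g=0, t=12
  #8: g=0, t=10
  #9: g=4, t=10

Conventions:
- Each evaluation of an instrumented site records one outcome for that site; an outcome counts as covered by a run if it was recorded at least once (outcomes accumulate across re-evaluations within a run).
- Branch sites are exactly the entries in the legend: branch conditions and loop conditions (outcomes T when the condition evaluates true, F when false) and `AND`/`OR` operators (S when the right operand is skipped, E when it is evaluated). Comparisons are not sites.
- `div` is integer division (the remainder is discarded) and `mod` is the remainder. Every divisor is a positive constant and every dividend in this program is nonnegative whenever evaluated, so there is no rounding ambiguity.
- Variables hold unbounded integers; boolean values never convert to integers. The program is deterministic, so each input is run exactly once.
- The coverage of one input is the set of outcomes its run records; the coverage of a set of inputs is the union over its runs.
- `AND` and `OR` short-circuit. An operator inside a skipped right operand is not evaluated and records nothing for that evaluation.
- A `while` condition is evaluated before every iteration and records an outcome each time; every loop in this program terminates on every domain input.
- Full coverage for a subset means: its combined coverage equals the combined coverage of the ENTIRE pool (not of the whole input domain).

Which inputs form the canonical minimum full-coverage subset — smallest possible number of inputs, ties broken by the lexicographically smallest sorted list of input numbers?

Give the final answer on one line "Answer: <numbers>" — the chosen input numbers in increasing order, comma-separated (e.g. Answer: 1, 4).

#1 (g=5, t=5) -> B1->F, B2->F, B5->E, B4->F, B8->E, B7->T; covered: B1=F, B2=F, B4=F, B5=E, B7=T, B8=E
#2 (g=0, t=3) -> B1->F, B2->T, B3->T, B5->E, B4->F, B8->E, B7->T; covered: B1=F, B2=T, B3=T, B4=F, B5=E, B7=T, B8=E
#3 (g=1, t=9) -> B1->T, B1->T, B1->F, B2->F, B5->E, B4->F, B8->S, B7->T; covered: B1=T, B1=F, B2=F, B4=F, B5=E, B7=T, B8=S
#4 (g=2, t=7) -> B1->F, B2->F, B5->S, B4->F, B8->E, B7->F; covered: B1=F, B2=F, B4=F, B5=S, B7=F, B8=E
#5 (g=0, t=11) -> B1->T, B1->T, B1->T, B1->T, B1->F, B2->T, B3->F, B5->E, B4->F, B8->S, B7->T; covered: B1=T, B1=F, B2=T, B3=F, B4=F, B5=E, B7=T, B8=S
#6 (g=5, t=6) -> B1->F, B2->F, B5->E, B4->F, B8->E, B7->T; covered: B1=F, B2=F, B4=F, B5=E, B7=T, B8=E
#7 (g=0, t=12) -> B1->T, B1->T, B1->T, B1->T, B1->T, B1->F, B2->T, B3->F, B5->E, B4->F, B8->S, B7->T; covered: B1=T, B1=F, B2=T, B3=F, B4=F, B5=E, B7=T, B8=S
#8 (g=0, t=10) -> B1->T, B1->T, B1->T, B1->F, B2->T, B3->F, B5->E, B4->F, B8->S, B7->T; covered: B1=T, B1=F, B2=T, B3=F, B4=F, B5=E, B7=T, B8=S
#9 (g=4, t=10) -> B1->T, B1->T, B1->T, B1->F, B2->F, B5->E, B4->F, B8->S, B7->T; covered: B1=T, B1=F, B2=F, B4=F, B5=E, B7=T, B8=S
pool-wide coverage (13 outcomes): B1=T, B1=F, B2=T, B2=F, B3=T, B3=F, B4=F, B5=S, B5=E, B7=T, B7=F, B8=S, B8=E
no size-1 subset reaches all 13 outcomes (best union: 8/13)
no size-2 subset reaches all 13 outcomes (best union: 12/13)
the canonical winner is {2, 4, 5}: size 3, full 13-outcome coverage, earliest index list among size-3 covers

Answer: 2, 4, 5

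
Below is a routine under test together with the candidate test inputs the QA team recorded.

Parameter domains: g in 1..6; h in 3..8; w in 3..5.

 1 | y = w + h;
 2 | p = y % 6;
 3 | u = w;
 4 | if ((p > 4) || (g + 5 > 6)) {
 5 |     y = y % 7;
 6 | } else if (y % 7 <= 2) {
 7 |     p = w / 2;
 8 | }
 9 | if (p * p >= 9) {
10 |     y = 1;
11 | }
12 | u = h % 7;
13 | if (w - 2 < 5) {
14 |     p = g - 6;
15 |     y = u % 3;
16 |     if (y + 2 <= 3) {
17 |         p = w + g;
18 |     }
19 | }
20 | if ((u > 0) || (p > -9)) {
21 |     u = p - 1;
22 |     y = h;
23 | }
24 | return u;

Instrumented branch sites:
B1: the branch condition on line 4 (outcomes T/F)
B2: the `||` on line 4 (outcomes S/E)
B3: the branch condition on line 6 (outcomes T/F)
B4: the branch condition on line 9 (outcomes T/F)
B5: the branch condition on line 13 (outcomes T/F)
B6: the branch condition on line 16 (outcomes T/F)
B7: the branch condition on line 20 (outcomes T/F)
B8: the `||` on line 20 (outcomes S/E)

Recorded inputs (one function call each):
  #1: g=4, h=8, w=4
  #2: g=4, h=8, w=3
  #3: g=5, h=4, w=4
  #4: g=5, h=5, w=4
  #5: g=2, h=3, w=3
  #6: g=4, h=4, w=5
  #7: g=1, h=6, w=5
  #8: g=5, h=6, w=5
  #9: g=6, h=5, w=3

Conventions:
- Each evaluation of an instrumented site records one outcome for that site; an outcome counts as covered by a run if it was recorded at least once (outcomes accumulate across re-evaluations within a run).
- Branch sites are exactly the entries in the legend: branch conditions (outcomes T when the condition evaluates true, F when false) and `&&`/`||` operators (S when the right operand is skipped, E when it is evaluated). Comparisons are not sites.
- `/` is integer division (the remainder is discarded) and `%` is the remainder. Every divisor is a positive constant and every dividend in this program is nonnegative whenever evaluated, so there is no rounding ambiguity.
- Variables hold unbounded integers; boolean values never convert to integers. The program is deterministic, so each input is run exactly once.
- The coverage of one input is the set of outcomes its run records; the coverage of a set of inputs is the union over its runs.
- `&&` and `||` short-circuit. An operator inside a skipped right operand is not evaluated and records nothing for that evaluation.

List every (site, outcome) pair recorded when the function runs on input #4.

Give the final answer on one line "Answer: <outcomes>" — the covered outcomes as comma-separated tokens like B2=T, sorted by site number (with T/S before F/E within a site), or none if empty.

Event log for input #4 (g=5, h=5, w=4):
  B2->E, B1->T, B4->T, B5->T, B6->F, B8->S, B7->T
collecting distinct outcomes: B1=T, B2=E, B4=T, B5=T, B6=F, B7=T, B8=S

Answer: B1=T, B2=E, B4=T, B5=T, B6=F, B7=T, B8=S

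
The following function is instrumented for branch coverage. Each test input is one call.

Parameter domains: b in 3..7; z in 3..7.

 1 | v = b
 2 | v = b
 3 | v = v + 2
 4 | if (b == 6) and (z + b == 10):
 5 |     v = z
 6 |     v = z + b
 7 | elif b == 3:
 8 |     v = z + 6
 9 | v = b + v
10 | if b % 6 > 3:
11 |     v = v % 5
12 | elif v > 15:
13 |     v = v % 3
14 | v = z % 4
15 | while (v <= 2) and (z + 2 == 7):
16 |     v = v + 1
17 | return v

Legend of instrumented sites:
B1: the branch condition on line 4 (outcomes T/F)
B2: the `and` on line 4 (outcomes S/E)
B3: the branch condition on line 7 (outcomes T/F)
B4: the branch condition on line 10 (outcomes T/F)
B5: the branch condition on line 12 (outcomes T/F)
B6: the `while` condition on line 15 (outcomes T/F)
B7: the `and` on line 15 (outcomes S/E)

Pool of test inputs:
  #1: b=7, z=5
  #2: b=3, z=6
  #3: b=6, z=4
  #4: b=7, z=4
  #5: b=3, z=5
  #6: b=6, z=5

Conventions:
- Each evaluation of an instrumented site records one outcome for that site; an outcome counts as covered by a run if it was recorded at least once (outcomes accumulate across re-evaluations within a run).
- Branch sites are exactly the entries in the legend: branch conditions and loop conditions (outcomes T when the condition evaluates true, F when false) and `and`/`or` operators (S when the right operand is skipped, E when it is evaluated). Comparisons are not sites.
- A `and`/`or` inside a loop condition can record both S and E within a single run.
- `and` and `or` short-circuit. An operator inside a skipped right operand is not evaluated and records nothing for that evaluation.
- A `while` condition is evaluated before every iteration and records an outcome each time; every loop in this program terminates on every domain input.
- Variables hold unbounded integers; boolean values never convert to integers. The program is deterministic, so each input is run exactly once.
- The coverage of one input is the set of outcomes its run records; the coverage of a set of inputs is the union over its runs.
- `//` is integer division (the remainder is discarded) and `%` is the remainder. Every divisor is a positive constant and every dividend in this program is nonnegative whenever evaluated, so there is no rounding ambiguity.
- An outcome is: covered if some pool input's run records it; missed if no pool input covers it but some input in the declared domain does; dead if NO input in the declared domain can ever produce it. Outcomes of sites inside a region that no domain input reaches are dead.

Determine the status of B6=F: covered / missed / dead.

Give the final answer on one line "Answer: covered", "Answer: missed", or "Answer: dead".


B6=F is recorded by pool input(s) 1, 2, 3, 4, 5, 6 -> covered
Answer: covered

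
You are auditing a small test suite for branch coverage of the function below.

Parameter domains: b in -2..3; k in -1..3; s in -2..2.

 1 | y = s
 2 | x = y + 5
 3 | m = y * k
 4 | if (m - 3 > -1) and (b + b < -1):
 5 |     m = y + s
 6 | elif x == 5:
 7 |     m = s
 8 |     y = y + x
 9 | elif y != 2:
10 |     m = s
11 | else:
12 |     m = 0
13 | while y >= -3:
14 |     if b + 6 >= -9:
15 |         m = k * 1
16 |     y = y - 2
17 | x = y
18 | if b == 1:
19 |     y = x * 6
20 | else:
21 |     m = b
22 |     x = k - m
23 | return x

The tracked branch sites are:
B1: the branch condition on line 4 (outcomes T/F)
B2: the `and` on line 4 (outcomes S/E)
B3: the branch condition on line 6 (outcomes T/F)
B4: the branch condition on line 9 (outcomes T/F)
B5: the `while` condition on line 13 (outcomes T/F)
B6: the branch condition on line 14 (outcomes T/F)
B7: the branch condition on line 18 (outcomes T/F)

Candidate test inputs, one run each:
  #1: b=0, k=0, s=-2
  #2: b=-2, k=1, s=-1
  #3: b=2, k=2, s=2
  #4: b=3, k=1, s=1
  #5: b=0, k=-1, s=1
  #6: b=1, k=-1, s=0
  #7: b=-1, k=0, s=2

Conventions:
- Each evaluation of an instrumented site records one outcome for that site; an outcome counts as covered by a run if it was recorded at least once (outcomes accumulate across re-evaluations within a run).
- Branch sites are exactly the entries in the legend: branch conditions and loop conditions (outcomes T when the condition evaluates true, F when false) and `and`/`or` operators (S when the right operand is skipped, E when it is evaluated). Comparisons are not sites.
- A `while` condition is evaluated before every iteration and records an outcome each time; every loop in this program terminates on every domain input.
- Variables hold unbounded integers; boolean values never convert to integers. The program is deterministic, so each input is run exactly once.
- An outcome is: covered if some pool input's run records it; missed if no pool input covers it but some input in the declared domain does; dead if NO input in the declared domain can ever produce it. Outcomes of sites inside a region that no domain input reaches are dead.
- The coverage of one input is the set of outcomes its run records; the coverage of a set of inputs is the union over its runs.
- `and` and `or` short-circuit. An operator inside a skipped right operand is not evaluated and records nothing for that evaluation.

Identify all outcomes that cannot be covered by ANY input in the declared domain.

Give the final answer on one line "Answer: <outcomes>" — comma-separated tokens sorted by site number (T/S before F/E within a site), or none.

running all 150 domain inputs and tallying outcomes:
  B6=F: no domain input ever produces it -> dead
  reachable outcomes have witnesses, e.g. B1=T (e.g. b=-2, k=2, s=2), B1=F (e.g. b=-2, k=-1, s=-2), B2=S (e.g. b=-2, k=-1, s=-2), B2=E (e.g. b=-2, k=2, s=2)

Answer: B6=F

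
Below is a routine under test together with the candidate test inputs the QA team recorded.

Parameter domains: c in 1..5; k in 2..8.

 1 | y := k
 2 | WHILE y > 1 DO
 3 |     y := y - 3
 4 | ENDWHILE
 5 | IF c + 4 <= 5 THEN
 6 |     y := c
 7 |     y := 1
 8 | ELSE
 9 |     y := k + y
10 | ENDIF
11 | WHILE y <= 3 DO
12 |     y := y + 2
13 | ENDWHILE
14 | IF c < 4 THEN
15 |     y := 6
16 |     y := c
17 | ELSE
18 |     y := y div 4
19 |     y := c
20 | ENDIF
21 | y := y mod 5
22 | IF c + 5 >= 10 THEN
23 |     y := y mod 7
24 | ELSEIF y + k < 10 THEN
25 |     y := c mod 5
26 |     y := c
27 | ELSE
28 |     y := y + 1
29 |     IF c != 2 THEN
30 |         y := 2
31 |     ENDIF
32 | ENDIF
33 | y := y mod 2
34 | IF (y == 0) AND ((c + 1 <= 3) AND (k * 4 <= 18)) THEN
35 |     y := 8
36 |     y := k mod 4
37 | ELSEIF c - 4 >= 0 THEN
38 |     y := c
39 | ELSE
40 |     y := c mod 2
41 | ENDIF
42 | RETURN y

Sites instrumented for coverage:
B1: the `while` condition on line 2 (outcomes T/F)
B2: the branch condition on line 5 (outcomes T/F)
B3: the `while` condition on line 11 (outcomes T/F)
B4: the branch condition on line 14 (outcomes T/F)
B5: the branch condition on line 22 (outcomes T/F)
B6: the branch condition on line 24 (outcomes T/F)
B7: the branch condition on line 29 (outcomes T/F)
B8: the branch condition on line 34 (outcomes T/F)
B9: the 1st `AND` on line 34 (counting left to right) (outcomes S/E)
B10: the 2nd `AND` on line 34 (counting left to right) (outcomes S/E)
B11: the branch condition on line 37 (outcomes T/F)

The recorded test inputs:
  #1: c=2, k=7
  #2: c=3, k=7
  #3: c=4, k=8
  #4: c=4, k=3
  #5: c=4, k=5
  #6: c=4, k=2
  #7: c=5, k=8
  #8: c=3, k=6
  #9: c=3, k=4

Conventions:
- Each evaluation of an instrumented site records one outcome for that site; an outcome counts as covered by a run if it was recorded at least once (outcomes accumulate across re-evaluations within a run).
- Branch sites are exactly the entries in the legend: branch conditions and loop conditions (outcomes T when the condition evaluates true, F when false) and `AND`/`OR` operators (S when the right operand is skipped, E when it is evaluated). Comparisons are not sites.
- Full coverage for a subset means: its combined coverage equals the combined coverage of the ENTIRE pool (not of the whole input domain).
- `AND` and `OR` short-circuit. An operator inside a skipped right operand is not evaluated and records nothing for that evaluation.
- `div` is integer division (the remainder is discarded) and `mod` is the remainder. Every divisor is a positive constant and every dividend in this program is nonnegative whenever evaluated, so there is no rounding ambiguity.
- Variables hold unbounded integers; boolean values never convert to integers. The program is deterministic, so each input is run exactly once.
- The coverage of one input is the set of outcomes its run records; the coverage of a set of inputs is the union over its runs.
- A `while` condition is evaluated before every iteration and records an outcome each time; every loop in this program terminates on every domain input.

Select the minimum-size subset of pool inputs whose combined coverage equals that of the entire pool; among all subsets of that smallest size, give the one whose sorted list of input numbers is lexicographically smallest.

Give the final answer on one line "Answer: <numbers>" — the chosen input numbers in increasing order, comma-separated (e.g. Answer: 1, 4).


input #1 (c=2, k=7): events B1->T, B1->T, B1->F, B2->F, B3->F, B4->T, B5->F, B6->T, B9->E, B10->E, B8->F, B11->F; covers B1=T, B1=F, B2=F, B3=F, B4=T, B5=F, B6=T, B8=F, B9=E, B10=E, B11=F
input #2 (c=3, k=7): events B1->T, B1->T, B1->F, B2->F, B3->F, B4->T, B5->F, B6->F, B7->T, B9->E, B10->S, B8->F, B11->F; covers B1=T, B1=F, B2=F, B3=F, B4=T, B5=F, B6=F, B7=T, B8=F, B9=E, B10=S, B11=F
input #3 (c=4, k=8): events B1->T, B1->T, B1->T, B1->F, B2->F, B3->F, B4->F, B5->F, B6->F, B7->T, B9->E, B10->S, B8->F, B11->T; covers B1=T, B1=F, B2=F, B3=F, B4=F, B5=F, B6=F, B7=T, B8=F, B9=E, B10=S, B11=T
input #4 (c=4, k=3): events B1->T, B1->F, B2->F, B3->T, B3->F, B4->F, B5->F, B6->T, B9->E, B10->S, B8->F, B11->T; covers B1=T, B1=F, B2=F, B3=T, B3=F, B4=F, B5=F, B6=T, B8=F, B9=E, B10=S, B11=T
input #5 (c=4, k=5): events B1->T, B1->T, B1->F, B2->F, B3->F, B4->F, B5->F, B6->T, B9->E, B10->S, B8->F, B11->T; covers B1=T, B1=F, B2=F, B3=F, B4=F, B5=F, B6=T, B8=F, B9=E, B10=S, B11=T
input #6 (c=4, k=2): events B1->T, B1->F, B2->F, B3->T, B3->T, B3->F, B4->F, B5->F, B6->T, B9->E, B10->S, B8->F, B11->T; covers B1=T, B1=F, B2=F, B3=T, B3=F, B4=F, B5=F, B6=T, B8=F, B9=E, B10=S, B11=T
input #7 (c=5, k=8): events B1->T, B1->T, B1->T, B1->F, B2->F, B3->F, B4->F, B5->T, B9->E, B10->S, B8->F, B11->T; covers B1=T, B1=F, B2=F, B3=F, B4=F, B5=T, B8=F, B9=E, B10=S, B11=T
input #8 (c=3, k=6): events B1->T, B1->T, B1->F, B2->F, B3->F, B4->T, B5->F, B6->T, B9->S, B8->F, B11->F; covers B1=T, B1=F, B2=F, B3=F, B4=T, B5=F, B6=T, B8=F, B9=S, B11=F
input #9 (c=3, k=4): events B1->T, B1->F, B2->F, B3->F, B4->T, B5->F, B6->T, B9->S, B8->F, B11->F; covers B1=T, B1=F, B2=F, B3=F, B4=T, B5=F, B6=T, B8=F, B9=S, B11=F
pool-wide coverage (19 outcomes): B1=T, B1=F, B2=F, B3=T, B3=F, B4=T, B4=F, B5=T, B5=F, B6=T, B6=F, B7=T, B8=F, B9=S, B9=E, B10=S, B10=E, B11=T, B11=F
no size-1 subset reaches all 19 outcomes (best union: 12/19)
no size-2 subset reaches all 19 outcomes (best union: 16/19)
no size-3 subset reaches all 19 outcomes (best union: 17/19)
no size-4 subset reaches all 19 outcomes (best union: 18/19)
inputs {1, 2, 4, 7, 8} (size 5) cover everything; no size-5 subset with a lexicographically smaller index list covers all 19
Answer: 1, 2, 4, 7, 8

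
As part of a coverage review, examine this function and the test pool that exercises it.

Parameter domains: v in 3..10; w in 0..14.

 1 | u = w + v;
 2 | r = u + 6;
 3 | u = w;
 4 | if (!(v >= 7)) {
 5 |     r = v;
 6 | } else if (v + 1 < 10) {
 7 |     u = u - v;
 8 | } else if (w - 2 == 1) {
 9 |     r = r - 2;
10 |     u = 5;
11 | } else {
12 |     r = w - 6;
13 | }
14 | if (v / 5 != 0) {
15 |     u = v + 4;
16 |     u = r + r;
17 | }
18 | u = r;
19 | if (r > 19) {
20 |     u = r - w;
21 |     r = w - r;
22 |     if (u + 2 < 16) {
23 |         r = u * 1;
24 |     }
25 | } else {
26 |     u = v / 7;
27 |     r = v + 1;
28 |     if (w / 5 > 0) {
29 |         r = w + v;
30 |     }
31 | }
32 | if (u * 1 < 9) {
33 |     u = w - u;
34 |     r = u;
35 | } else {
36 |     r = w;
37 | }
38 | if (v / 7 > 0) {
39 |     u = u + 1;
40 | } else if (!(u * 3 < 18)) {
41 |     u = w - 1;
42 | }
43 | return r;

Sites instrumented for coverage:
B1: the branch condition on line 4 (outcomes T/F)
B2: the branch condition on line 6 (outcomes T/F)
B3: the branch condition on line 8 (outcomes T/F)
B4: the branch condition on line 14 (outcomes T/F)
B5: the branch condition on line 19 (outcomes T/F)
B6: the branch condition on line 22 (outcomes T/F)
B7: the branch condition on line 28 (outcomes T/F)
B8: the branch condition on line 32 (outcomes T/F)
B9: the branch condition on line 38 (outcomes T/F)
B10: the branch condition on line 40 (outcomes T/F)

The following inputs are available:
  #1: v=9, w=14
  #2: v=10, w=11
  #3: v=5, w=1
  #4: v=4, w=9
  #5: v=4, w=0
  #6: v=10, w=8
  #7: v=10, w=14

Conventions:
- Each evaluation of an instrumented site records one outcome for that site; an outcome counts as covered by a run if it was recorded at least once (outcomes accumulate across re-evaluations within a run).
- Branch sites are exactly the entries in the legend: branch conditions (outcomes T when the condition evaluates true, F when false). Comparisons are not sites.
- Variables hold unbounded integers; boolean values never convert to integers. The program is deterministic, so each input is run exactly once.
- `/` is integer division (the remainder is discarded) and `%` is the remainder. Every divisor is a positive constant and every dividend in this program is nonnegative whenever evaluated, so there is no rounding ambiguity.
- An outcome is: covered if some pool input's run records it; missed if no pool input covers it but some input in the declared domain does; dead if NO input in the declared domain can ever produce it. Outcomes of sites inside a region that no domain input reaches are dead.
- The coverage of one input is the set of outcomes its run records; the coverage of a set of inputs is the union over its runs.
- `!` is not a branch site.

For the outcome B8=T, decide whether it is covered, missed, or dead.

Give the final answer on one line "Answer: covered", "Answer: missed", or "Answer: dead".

B8=T is recorded by pool input(s) 1, 2, 3, 4, 5, 6, 7 -> covered

Answer: covered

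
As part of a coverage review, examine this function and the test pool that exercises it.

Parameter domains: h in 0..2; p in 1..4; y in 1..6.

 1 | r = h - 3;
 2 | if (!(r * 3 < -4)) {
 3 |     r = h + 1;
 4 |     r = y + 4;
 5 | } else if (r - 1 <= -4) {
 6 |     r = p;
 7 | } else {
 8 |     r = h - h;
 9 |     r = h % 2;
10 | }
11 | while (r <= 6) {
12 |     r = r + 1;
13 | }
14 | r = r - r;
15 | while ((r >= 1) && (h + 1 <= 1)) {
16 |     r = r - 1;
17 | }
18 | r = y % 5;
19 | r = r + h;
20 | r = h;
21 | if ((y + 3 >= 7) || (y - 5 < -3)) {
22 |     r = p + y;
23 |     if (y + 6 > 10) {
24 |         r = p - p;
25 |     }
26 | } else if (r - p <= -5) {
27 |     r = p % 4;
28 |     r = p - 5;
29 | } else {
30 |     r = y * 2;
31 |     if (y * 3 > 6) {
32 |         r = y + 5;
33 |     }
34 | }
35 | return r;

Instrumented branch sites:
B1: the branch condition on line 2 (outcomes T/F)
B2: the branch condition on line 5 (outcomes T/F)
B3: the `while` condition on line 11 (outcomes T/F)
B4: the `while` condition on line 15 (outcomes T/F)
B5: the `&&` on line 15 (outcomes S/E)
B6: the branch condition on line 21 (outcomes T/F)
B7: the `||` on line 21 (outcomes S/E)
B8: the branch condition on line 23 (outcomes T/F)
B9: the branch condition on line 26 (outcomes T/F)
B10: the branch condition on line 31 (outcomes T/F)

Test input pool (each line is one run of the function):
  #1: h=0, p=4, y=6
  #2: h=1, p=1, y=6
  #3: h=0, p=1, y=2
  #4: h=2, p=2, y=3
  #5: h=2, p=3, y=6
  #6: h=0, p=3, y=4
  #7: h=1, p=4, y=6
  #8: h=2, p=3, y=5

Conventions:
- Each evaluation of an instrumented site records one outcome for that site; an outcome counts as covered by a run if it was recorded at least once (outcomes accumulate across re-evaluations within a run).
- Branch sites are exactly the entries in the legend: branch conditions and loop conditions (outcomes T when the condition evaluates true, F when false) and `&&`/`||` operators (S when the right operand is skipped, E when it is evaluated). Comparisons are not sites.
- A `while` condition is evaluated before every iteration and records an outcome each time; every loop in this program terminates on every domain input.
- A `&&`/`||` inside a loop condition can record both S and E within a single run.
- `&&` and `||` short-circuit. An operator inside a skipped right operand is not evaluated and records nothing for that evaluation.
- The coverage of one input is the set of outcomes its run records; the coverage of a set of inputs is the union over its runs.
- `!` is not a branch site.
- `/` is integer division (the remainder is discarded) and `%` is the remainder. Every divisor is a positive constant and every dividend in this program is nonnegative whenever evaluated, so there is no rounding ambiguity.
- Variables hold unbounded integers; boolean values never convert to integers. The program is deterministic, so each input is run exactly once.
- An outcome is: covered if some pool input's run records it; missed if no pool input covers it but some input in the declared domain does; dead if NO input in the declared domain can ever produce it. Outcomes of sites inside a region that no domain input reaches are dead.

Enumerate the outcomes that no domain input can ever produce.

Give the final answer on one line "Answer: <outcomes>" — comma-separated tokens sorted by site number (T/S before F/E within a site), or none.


sweeping the full domain (72 inputs) for each outcome:
  B4=T: no domain input ever produces it -> dead
  B5=E: no domain input ever produces it -> dead
  B9=T: no domain input ever produces it -> dead
  reachable outcomes have witnesses, e.g. B1=T (e.g. h=2, p=1, y=1), B1=F (e.g. h=0, p=1, y=1), B2=T (e.g. h=0, p=1, y=1), B2=F (e.g. h=1, p=1, y=1)
Answer: B4=T, B5=E, B9=T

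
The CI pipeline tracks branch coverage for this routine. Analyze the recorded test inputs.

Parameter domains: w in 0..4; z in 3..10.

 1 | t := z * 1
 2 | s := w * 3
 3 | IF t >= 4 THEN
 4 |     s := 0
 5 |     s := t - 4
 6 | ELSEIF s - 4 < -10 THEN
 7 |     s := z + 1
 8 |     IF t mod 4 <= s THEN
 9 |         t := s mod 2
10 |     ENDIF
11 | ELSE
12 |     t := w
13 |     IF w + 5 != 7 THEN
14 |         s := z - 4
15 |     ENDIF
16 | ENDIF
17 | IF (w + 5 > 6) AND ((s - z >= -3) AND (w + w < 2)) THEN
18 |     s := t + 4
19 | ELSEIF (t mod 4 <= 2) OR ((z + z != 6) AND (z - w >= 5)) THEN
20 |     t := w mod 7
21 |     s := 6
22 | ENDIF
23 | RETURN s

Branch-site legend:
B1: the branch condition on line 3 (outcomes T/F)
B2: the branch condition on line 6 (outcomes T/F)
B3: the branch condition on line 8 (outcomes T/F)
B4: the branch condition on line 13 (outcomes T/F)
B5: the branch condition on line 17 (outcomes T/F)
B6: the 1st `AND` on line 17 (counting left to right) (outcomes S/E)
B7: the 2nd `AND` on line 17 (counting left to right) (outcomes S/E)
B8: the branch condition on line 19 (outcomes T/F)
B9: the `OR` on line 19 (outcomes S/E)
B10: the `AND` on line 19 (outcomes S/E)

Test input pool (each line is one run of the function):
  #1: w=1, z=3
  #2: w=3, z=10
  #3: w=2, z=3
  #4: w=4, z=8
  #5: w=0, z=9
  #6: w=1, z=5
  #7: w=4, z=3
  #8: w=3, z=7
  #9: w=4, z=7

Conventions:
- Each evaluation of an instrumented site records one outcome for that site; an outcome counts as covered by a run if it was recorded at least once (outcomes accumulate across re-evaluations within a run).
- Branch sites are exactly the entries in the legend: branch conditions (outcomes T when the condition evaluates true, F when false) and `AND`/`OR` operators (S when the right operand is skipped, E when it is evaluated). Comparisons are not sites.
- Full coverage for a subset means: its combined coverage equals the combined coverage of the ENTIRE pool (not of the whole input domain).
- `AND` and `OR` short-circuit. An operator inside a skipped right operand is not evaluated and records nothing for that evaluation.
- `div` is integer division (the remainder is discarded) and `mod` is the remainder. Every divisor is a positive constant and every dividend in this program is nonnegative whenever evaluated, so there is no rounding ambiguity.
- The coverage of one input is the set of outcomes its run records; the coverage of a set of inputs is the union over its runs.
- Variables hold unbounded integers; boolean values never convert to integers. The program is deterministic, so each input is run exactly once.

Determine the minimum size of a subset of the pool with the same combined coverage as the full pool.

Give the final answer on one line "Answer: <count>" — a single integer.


input #1 (w=1, z=3): events B1->F, B2->F, B4->T, B6->S, B5->F, B9->S, B8->T; covers B1=F, B2=F, B4=T, B5=F, B6=S, B8=T, B9=S
input #2 (w=3, z=10): events B1->T, B6->E, B7->S, B5->F, B9->S, B8->T; covers B1=T, B5=F, B6=E, B7=S, B8=T, B9=S
input #3 (w=2, z=3): events B1->F, B2->F, B4->F, B6->E, B7->E, B5->F, B9->S, B8->T; covers B1=F, B2=F, B4=F, B5=F, B6=E, B7=E, B8=T, B9=S
input #4 (w=4, z=8): events B1->T, B6->E, B7->S, B5->F, B9->S, B8->T; covers B1=T, B5=F, B6=E, B7=S, B8=T, B9=S
input #5 (w=0, z=9): events B1->T, B6->S, B5->F, B9->S, B8->T; covers B1=T, B5=F, B6=S, B8=T, B9=S
input #6 (w=1, z=5): events B1->T, B6->S, B5->F, B9->S, B8->T; covers B1=T, B5=F, B6=S, B8=T, B9=S
input #7 (w=4, z=3): events B1->F, B2->F, B4->T, B6->E, B7->S, B5->F, B9->S, B8->T; covers B1=F, B2=F, B4=T, B5=F, B6=E, B7=S, B8=T, B9=S
input #8 (w=3, z=7): events B1->T, B6->E, B7->S, B5->F, B9->E, B10->E, B8->F; covers B1=T, B5=F, B6=E, B7=S, B8=F, B9=E, B10=E
input #9 (w=4, z=7): events B1->T, B6->E, B7->S, B5->F, B9->E, B10->E, B8->F; covers B1=T, B5=F, B6=E, B7=S, B8=F, B9=E, B10=E
pool-wide coverage (15 outcomes): B1=T, B1=F, B2=F, B4=T, B4=F, B5=F, B6=S, B6=E, B7=S, B7=E, B8=T, B8=F, B9=S, B9=E, B10=E
checked all size-1 subsets: none covers 15 outcomes (max 8/15)
checked all size-2 subsets: none covers 15 outcomes (max 13/15)
the canonical winner is {1, 3, 8}: size 3, full 15-outcome coverage, earliest index list among size-3 covers
Answer: 3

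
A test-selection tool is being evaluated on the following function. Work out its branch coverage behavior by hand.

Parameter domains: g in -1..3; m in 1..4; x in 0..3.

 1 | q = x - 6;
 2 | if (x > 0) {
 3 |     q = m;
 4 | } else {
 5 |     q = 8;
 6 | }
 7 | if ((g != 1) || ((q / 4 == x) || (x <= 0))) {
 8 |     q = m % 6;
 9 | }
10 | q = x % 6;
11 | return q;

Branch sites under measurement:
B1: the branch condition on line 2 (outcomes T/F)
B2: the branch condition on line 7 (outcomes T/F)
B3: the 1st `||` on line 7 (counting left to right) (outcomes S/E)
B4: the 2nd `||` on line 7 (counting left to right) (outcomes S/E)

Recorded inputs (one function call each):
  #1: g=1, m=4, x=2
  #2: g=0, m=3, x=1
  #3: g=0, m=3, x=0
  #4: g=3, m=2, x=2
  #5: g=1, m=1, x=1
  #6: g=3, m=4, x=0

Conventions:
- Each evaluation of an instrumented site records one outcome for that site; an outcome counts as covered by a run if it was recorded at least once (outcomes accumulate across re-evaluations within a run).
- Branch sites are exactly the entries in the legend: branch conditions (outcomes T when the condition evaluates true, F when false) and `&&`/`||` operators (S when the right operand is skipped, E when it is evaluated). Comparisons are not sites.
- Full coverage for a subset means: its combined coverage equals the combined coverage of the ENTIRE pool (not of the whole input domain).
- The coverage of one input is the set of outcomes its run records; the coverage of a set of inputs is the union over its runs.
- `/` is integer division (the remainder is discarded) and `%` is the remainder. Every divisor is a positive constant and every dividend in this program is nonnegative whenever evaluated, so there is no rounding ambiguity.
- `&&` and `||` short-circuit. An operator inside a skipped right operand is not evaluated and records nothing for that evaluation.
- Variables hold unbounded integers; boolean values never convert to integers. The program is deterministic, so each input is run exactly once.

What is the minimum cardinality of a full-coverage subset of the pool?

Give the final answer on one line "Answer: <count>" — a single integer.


input #1 (g=1, m=4, x=2): events B1->T, B3->E, B4->E, B2->F; covers B1=T, B2=F, B3=E, B4=E
input #2 (g=0, m=3, x=1): events B1->T, B3->S, B2->T; covers B1=T, B2=T, B3=S
input #3 (g=0, m=3, x=0): events B1->F, B3->S, B2->T; covers B1=F, B2=T, B3=S
input #4 (g=3, m=2, x=2): events B1->T, B3->S, B2->T; covers B1=T, B2=T, B3=S
input #5 (g=1, m=1, x=1): events B1->T, B3->E, B4->E, B2->F; covers B1=T, B2=F, B3=E, B4=E
input #6 (g=3, m=4, x=0): events B1->F, B3->S, B2->T; covers B1=F, B2=T, B3=S
together the pool reaches 7 outcomes: B1=T, B1=F, B2=T, B2=F, B3=S, B3=E, B4=E
size 1 is not enough: best union over all size-1 subsets is 4/7
inputs {1, 3} (size 2) cover everything; no size-2 subset with a lexicographically smaller index list covers all 7
Answer: 2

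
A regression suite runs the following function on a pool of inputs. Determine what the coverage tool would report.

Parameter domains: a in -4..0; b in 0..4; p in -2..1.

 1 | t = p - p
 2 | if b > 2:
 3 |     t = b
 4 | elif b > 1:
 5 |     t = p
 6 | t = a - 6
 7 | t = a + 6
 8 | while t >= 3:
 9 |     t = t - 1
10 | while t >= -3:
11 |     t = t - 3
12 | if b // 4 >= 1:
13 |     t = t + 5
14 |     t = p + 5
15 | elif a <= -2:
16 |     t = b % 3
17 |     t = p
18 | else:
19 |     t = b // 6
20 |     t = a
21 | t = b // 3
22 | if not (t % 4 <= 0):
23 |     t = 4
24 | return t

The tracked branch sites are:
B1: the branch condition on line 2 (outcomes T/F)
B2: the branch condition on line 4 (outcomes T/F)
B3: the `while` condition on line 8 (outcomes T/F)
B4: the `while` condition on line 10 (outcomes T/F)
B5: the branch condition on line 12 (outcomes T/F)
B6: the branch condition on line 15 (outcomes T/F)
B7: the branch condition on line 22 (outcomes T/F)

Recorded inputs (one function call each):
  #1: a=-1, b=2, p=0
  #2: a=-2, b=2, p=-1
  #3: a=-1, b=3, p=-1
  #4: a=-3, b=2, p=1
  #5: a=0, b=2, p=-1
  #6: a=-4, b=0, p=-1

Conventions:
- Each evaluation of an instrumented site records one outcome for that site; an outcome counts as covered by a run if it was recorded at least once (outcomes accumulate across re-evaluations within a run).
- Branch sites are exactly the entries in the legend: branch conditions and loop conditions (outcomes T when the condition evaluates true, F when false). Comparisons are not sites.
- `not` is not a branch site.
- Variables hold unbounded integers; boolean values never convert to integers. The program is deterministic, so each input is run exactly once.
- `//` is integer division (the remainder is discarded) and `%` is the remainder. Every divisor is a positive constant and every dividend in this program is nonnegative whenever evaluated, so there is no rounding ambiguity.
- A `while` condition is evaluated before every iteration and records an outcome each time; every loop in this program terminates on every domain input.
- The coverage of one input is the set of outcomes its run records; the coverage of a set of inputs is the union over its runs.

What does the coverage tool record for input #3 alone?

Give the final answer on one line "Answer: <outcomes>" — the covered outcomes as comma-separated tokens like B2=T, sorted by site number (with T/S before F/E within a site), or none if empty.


Tracing the run of input #3 (a=-1, b=3, p=-1):
  B1->T, B3->T, B3->T, B3->T, B3->F, B4->T, B4->T, B4->F, B5->F, B6->F
  B7->T
as a set, this run covers: B1=T, B3=T, B3=F, B4=T, B4=F, B5=F, B6=F, B7=T
Answer: B1=T, B3=T, B3=F, B4=T, B4=F, B5=F, B6=F, B7=T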